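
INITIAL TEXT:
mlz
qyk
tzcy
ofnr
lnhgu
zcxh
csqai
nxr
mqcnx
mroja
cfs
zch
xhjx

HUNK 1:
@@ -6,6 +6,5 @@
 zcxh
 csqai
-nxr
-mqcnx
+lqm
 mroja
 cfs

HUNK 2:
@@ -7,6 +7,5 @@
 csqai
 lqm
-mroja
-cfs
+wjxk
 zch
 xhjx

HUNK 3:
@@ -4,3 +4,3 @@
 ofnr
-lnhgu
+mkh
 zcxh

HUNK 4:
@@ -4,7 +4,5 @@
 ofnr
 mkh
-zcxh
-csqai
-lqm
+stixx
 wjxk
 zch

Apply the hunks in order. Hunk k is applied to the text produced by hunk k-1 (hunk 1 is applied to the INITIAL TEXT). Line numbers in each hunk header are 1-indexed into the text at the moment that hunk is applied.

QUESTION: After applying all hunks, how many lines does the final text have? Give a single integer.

Hunk 1: at line 6 remove [nxr,mqcnx] add [lqm] -> 12 lines: mlz qyk tzcy ofnr lnhgu zcxh csqai lqm mroja cfs zch xhjx
Hunk 2: at line 7 remove [mroja,cfs] add [wjxk] -> 11 lines: mlz qyk tzcy ofnr lnhgu zcxh csqai lqm wjxk zch xhjx
Hunk 3: at line 4 remove [lnhgu] add [mkh] -> 11 lines: mlz qyk tzcy ofnr mkh zcxh csqai lqm wjxk zch xhjx
Hunk 4: at line 4 remove [zcxh,csqai,lqm] add [stixx] -> 9 lines: mlz qyk tzcy ofnr mkh stixx wjxk zch xhjx
Final line count: 9

Answer: 9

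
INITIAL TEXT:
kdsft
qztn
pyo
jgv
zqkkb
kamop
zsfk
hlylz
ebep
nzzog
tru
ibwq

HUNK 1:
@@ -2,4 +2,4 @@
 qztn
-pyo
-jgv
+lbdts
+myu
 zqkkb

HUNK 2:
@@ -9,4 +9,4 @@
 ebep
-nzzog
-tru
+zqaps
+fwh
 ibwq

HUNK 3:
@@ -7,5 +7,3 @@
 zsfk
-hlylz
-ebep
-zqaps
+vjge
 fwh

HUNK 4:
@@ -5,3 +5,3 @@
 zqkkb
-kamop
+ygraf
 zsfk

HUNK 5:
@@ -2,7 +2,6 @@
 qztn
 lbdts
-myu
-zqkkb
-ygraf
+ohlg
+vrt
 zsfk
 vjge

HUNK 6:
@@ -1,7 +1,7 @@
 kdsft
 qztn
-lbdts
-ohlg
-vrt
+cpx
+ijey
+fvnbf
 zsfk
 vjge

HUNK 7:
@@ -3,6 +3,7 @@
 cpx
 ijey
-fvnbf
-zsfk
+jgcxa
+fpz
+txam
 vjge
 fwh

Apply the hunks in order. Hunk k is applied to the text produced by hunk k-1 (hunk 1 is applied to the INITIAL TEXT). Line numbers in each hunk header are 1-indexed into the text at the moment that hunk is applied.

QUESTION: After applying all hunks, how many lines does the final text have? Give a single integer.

Hunk 1: at line 2 remove [pyo,jgv] add [lbdts,myu] -> 12 lines: kdsft qztn lbdts myu zqkkb kamop zsfk hlylz ebep nzzog tru ibwq
Hunk 2: at line 9 remove [nzzog,tru] add [zqaps,fwh] -> 12 lines: kdsft qztn lbdts myu zqkkb kamop zsfk hlylz ebep zqaps fwh ibwq
Hunk 3: at line 7 remove [hlylz,ebep,zqaps] add [vjge] -> 10 lines: kdsft qztn lbdts myu zqkkb kamop zsfk vjge fwh ibwq
Hunk 4: at line 5 remove [kamop] add [ygraf] -> 10 lines: kdsft qztn lbdts myu zqkkb ygraf zsfk vjge fwh ibwq
Hunk 5: at line 2 remove [myu,zqkkb,ygraf] add [ohlg,vrt] -> 9 lines: kdsft qztn lbdts ohlg vrt zsfk vjge fwh ibwq
Hunk 6: at line 1 remove [lbdts,ohlg,vrt] add [cpx,ijey,fvnbf] -> 9 lines: kdsft qztn cpx ijey fvnbf zsfk vjge fwh ibwq
Hunk 7: at line 3 remove [fvnbf,zsfk] add [jgcxa,fpz,txam] -> 10 lines: kdsft qztn cpx ijey jgcxa fpz txam vjge fwh ibwq
Final line count: 10

Answer: 10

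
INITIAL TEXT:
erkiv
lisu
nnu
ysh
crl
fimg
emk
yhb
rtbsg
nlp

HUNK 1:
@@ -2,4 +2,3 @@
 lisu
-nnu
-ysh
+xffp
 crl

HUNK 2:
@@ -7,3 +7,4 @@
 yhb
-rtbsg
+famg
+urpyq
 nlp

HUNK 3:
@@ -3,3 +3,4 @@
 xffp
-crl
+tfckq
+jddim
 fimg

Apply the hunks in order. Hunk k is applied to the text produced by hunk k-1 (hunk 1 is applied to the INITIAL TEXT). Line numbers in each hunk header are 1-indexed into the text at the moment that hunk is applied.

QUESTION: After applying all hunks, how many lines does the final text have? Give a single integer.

Hunk 1: at line 2 remove [nnu,ysh] add [xffp] -> 9 lines: erkiv lisu xffp crl fimg emk yhb rtbsg nlp
Hunk 2: at line 7 remove [rtbsg] add [famg,urpyq] -> 10 lines: erkiv lisu xffp crl fimg emk yhb famg urpyq nlp
Hunk 3: at line 3 remove [crl] add [tfckq,jddim] -> 11 lines: erkiv lisu xffp tfckq jddim fimg emk yhb famg urpyq nlp
Final line count: 11

Answer: 11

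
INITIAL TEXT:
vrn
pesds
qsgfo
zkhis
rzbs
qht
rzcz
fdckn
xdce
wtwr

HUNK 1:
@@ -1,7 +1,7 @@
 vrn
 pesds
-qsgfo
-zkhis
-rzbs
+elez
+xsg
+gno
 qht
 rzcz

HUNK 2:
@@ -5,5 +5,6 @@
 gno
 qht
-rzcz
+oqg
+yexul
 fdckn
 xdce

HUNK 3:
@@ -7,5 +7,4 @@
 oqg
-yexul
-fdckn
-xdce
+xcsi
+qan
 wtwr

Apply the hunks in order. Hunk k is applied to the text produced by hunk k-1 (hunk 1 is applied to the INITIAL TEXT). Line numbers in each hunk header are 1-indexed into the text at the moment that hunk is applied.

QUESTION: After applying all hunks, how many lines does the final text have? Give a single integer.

Answer: 10

Derivation:
Hunk 1: at line 1 remove [qsgfo,zkhis,rzbs] add [elez,xsg,gno] -> 10 lines: vrn pesds elez xsg gno qht rzcz fdckn xdce wtwr
Hunk 2: at line 5 remove [rzcz] add [oqg,yexul] -> 11 lines: vrn pesds elez xsg gno qht oqg yexul fdckn xdce wtwr
Hunk 3: at line 7 remove [yexul,fdckn,xdce] add [xcsi,qan] -> 10 lines: vrn pesds elez xsg gno qht oqg xcsi qan wtwr
Final line count: 10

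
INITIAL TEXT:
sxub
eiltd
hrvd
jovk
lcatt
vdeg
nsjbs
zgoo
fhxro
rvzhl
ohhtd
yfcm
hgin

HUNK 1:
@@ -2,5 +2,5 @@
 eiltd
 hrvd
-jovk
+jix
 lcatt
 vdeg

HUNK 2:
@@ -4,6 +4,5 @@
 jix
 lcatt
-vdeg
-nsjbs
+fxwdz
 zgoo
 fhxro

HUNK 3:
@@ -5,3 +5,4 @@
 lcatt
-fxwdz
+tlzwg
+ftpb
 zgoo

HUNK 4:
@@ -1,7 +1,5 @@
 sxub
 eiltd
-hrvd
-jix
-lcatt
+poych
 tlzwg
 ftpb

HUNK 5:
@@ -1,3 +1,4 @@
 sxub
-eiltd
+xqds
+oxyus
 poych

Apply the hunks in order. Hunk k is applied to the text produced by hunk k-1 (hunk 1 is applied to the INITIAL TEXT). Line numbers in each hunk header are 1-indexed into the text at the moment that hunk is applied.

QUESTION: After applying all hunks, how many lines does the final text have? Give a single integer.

Hunk 1: at line 2 remove [jovk] add [jix] -> 13 lines: sxub eiltd hrvd jix lcatt vdeg nsjbs zgoo fhxro rvzhl ohhtd yfcm hgin
Hunk 2: at line 4 remove [vdeg,nsjbs] add [fxwdz] -> 12 lines: sxub eiltd hrvd jix lcatt fxwdz zgoo fhxro rvzhl ohhtd yfcm hgin
Hunk 3: at line 5 remove [fxwdz] add [tlzwg,ftpb] -> 13 lines: sxub eiltd hrvd jix lcatt tlzwg ftpb zgoo fhxro rvzhl ohhtd yfcm hgin
Hunk 4: at line 1 remove [hrvd,jix,lcatt] add [poych] -> 11 lines: sxub eiltd poych tlzwg ftpb zgoo fhxro rvzhl ohhtd yfcm hgin
Hunk 5: at line 1 remove [eiltd] add [xqds,oxyus] -> 12 lines: sxub xqds oxyus poych tlzwg ftpb zgoo fhxro rvzhl ohhtd yfcm hgin
Final line count: 12

Answer: 12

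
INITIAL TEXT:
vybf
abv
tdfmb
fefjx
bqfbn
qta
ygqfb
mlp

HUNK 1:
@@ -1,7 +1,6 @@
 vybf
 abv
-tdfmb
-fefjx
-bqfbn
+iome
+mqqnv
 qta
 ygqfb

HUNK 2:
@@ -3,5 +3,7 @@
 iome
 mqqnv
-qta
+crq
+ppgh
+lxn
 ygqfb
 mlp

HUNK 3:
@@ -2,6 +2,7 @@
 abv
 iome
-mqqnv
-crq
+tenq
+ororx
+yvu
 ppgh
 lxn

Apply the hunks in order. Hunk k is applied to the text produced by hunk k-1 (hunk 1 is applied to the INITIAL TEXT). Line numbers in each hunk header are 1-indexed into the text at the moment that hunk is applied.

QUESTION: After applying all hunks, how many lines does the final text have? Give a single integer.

Hunk 1: at line 1 remove [tdfmb,fefjx,bqfbn] add [iome,mqqnv] -> 7 lines: vybf abv iome mqqnv qta ygqfb mlp
Hunk 2: at line 3 remove [qta] add [crq,ppgh,lxn] -> 9 lines: vybf abv iome mqqnv crq ppgh lxn ygqfb mlp
Hunk 3: at line 2 remove [mqqnv,crq] add [tenq,ororx,yvu] -> 10 lines: vybf abv iome tenq ororx yvu ppgh lxn ygqfb mlp
Final line count: 10

Answer: 10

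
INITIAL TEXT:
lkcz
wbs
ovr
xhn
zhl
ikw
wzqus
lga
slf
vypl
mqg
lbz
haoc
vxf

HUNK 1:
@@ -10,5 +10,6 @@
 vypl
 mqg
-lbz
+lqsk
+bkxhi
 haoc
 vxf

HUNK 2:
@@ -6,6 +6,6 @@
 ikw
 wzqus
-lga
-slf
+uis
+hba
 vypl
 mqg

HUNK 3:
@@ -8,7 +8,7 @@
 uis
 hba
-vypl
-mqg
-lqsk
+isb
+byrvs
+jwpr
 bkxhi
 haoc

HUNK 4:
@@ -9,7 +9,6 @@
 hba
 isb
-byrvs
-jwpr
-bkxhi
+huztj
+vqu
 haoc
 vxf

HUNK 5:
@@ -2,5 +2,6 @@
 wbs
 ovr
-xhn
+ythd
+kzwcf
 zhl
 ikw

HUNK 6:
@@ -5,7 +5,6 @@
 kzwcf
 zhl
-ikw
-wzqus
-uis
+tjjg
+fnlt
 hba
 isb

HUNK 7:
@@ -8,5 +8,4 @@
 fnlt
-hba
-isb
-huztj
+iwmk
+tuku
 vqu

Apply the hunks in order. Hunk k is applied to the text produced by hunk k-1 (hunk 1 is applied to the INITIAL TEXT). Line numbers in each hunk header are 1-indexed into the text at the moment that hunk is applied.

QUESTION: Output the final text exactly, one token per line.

Hunk 1: at line 10 remove [lbz] add [lqsk,bkxhi] -> 15 lines: lkcz wbs ovr xhn zhl ikw wzqus lga slf vypl mqg lqsk bkxhi haoc vxf
Hunk 2: at line 6 remove [lga,slf] add [uis,hba] -> 15 lines: lkcz wbs ovr xhn zhl ikw wzqus uis hba vypl mqg lqsk bkxhi haoc vxf
Hunk 3: at line 8 remove [vypl,mqg,lqsk] add [isb,byrvs,jwpr] -> 15 lines: lkcz wbs ovr xhn zhl ikw wzqus uis hba isb byrvs jwpr bkxhi haoc vxf
Hunk 4: at line 9 remove [byrvs,jwpr,bkxhi] add [huztj,vqu] -> 14 lines: lkcz wbs ovr xhn zhl ikw wzqus uis hba isb huztj vqu haoc vxf
Hunk 5: at line 2 remove [xhn] add [ythd,kzwcf] -> 15 lines: lkcz wbs ovr ythd kzwcf zhl ikw wzqus uis hba isb huztj vqu haoc vxf
Hunk 6: at line 5 remove [ikw,wzqus,uis] add [tjjg,fnlt] -> 14 lines: lkcz wbs ovr ythd kzwcf zhl tjjg fnlt hba isb huztj vqu haoc vxf
Hunk 7: at line 8 remove [hba,isb,huztj] add [iwmk,tuku] -> 13 lines: lkcz wbs ovr ythd kzwcf zhl tjjg fnlt iwmk tuku vqu haoc vxf

Answer: lkcz
wbs
ovr
ythd
kzwcf
zhl
tjjg
fnlt
iwmk
tuku
vqu
haoc
vxf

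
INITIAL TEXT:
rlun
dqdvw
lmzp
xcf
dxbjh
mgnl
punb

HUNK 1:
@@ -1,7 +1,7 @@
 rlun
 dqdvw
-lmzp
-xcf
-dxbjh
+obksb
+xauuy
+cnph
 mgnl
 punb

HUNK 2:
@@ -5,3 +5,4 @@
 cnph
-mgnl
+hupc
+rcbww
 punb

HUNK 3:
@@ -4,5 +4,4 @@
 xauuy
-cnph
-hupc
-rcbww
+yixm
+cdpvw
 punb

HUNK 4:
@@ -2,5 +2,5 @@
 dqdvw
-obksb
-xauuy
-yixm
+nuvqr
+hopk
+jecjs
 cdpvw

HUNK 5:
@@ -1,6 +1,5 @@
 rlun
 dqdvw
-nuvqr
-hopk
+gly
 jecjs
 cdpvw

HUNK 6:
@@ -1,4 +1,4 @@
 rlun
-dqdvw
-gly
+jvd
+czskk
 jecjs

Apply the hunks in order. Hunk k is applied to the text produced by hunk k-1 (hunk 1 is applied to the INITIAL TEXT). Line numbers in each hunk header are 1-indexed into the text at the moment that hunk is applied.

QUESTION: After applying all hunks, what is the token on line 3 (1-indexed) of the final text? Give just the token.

Answer: czskk

Derivation:
Hunk 1: at line 1 remove [lmzp,xcf,dxbjh] add [obksb,xauuy,cnph] -> 7 lines: rlun dqdvw obksb xauuy cnph mgnl punb
Hunk 2: at line 5 remove [mgnl] add [hupc,rcbww] -> 8 lines: rlun dqdvw obksb xauuy cnph hupc rcbww punb
Hunk 3: at line 4 remove [cnph,hupc,rcbww] add [yixm,cdpvw] -> 7 lines: rlun dqdvw obksb xauuy yixm cdpvw punb
Hunk 4: at line 2 remove [obksb,xauuy,yixm] add [nuvqr,hopk,jecjs] -> 7 lines: rlun dqdvw nuvqr hopk jecjs cdpvw punb
Hunk 5: at line 1 remove [nuvqr,hopk] add [gly] -> 6 lines: rlun dqdvw gly jecjs cdpvw punb
Hunk 6: at line 1 remove [dqdvw,gly] add [jvd,czskk] -> 6 lines: rlun jvd czskk jecjs cdpvw punb
Final line 3: czskk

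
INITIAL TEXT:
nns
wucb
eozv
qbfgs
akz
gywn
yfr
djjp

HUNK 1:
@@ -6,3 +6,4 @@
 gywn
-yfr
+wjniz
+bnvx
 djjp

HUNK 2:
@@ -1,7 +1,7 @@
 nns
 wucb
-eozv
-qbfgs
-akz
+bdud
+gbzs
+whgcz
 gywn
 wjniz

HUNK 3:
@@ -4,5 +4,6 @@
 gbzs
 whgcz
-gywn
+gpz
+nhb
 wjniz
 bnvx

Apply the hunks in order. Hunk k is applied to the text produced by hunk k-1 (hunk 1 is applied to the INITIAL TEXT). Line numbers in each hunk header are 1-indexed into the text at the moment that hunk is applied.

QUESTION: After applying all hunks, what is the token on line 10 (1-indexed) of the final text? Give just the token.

Answer: djjp

Derivation:
Hunk 1: at line 6 remove [yfr] add [wjniz,bnvx] -> 9 lines: nns wucb eozv qbfgs akz gywn wjniz bnvx djjp
Hunk 2: at line 1 remove [eozv,qbfgs,akz] add [bdud,gbzs,whgcz] -> 9 lines: nns wucb bdud gbzs whgcz gywn wjniz bnvx djjp
Hunk 3: at line 4 remove [gywn] add [gpz,nhb] -> 10 lines: nns wucb bdud gbzs whgcz gpz nhb wjniz bnvx djjp
Final line 10: djjp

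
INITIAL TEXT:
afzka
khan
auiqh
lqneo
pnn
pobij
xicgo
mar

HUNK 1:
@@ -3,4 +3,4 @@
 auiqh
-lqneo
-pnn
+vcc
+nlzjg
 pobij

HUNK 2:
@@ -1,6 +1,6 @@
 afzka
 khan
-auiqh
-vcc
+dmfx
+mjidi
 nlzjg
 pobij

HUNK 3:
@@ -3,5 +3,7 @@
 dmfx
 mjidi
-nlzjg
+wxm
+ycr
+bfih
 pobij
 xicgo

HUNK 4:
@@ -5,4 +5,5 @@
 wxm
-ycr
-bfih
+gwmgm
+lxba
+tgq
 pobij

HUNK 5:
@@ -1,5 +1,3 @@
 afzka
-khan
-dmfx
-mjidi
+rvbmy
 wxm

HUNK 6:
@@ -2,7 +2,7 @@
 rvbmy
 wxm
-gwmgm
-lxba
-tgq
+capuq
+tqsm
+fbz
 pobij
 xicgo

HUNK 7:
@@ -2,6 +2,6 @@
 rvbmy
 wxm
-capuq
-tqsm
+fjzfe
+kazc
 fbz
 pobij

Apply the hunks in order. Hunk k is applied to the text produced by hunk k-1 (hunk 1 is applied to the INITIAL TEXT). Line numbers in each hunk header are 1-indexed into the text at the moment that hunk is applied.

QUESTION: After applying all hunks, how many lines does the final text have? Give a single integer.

Hunk 1: at line 3 remove [lqneo,pnn] add [vcc,nlzjg] -> 8 lines: afzka khan auiqh vcc nlzjg pobij xicgo mar
Hunk 2: at line 1 remove [auiqh,vcc] add [dmfx,mjidi] -> 8 lines: afzka khan dmfx mjidi nlzjg pobij xicgo mar
Hunk 3: at line 3 remove [nlzjg] add [wxm,ycr,bfih] -> 10 lines: afzka khan dmfx mjidi wxm ycr bfih pobij xicgo mar
Hunk 4: at line 5 remove [ycr,bfih] add [gwmgm,lxba,tgq] -> 11 lines: afzka khan dmfx mjidi wxm gwmgm lxba tgq pobij xicgo mar
Hunk 5: at line 1 remove [khan,dmfx,mjidi] add [rvbmy] -> 9 lines: afzka rvbmy wxm gwmgm lxba tgq pobij xicgo mar
Hunk 6: at line 2 remove [gwmgm,lxba,tgq] add [capuq,tqsm,fbz] -> 9 lines: afzka rvbmy wxm capuq tqsm fbz pobij xicgo mar
Hunk 7: at line 2 remove [capuq,tqsm] add [fjzfe,kazc] -> 9 lines: afzka rvbmy wxm fjzfe kazc fbz pobij xicgo mar
Final line count: 9

Answer: 9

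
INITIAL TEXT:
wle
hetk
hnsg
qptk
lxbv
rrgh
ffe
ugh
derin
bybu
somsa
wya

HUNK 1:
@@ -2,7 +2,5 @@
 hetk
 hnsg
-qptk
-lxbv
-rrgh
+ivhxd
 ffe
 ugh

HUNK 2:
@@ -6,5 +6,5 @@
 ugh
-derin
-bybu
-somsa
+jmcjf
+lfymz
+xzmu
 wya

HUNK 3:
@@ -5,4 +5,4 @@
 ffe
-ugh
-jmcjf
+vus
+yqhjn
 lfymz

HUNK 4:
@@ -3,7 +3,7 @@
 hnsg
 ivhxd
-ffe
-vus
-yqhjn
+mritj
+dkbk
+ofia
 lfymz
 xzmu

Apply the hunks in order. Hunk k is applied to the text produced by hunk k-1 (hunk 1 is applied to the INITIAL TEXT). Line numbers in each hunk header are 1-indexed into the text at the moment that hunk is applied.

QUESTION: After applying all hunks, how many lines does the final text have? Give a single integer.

Answer: 10

Derivation:
Hunk 1: at line 2 remove [qptk,lxbv,rrgh] add [ivhxd] -> 10 lines: wle hetk hnsg ivhxd ffe ugh derin bybu somsa wya
Hunk 2: at line 6 remove [derin,bybu,somsa] add [jmcjf,lfymz,xzmu] -> 10 lines: wle hetk hnsg ivhxd ffe ugh jmcjf lfymz xzmu wya
Hunk 3: at line 5 remove [ugh,jmcjf] add [vus,yqhjn] -> 10 lines: wle hetk hnsg ivhxd ffe vus yqhjn lfymz xzmu wya
Hunk 4: at line 3 remove [ffe,vus,yqhjn] add [mritj,dkbk,ofia] -> 10 lines: wle hetk hnsg ivhxd mritj dkbk ofia lfymz xzmu wya
Final line count: 10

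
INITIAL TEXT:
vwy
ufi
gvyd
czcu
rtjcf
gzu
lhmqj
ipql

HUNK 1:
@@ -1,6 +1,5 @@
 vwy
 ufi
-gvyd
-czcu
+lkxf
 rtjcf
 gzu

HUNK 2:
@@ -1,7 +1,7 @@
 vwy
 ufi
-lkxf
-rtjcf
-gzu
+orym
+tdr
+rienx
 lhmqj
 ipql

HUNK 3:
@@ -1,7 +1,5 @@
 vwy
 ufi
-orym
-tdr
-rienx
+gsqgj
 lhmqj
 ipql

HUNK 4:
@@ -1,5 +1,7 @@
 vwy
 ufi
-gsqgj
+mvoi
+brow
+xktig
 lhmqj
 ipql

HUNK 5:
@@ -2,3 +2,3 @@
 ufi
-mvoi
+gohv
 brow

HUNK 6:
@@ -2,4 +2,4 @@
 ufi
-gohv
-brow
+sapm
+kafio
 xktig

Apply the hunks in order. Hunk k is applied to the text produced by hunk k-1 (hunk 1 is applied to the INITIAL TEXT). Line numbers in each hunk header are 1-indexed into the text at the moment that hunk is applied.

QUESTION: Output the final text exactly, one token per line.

Hunk 1: at line 1 remove [gvyd,czcu] add [lkxf] -> 7 lines: vwy ufi lkxf rtjcf gzu lhmqj ipql
Hunk 2: at line 1 remove [lkxf,rtjcf,gzu] add [orym,tdr,rienx] -> 7 lines: vwy ufi orym tdr rienx lhmqj ipql
Hunk 3: at line 1 remove [orym,tdr,rienx] add [gsqgj] -> 5 lines: vwy ufi gsqgj lhmqj ipql
Hunk 4: at line 1 remove [gsqgj] add [mvoi,brow,xktig] -> 7 lines: vwy ufi mvoi brow xktig lhmqj ipql
Hunk 5: at line 2 remove [mvoi] add [gohv] -> 7 lines: vwy ufi gohv brow xktig lhmqj ipql
Hunk 6: at line 2 remove [gohv,brow] add [sapm,kafio] -> 7 lines: vwy ufi sapm kafio xktig lhmqj ipql

Answer: vwy
ufi
sapm
kafio
xktig
lhmqj
ipql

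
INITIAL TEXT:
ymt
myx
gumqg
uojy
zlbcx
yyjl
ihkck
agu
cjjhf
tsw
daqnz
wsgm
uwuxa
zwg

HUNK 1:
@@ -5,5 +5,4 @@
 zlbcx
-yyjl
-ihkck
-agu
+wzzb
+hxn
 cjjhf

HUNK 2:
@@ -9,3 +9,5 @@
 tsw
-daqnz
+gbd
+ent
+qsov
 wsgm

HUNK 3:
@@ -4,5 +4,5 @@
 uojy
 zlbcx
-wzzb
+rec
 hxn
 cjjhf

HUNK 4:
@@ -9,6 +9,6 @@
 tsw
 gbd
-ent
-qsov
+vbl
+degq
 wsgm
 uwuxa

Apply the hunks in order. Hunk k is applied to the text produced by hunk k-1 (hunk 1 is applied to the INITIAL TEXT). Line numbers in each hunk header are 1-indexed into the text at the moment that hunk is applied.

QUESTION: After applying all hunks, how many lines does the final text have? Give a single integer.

Answer: 15

Derivation:
Hunk 1: at line 5 remove [yyjl,ihkck,agu] add [wzzb,hxn] -> 13 lines: ymt myx gumqg uojy zlbcx wzzb hxn cjjhf tsw daqnz wsgm uwuxa zwg
Hunk 2: at line 9 remove [daqnz] add [gbd,ent,qsov] -> 15 lines: ymt myx gumqg uojy zlbcx wzzb hxn cjjhf tsw gbd ent qsov wsgm uwuxa zwg
Hunk 3: at line 4 remove [wzzb] add [rec] -> 15 lines: ymt myx gumqg uojy zlbcx rec hxn cjjhf tsw gbd ent qsov wsgm uwuxa zwg
Hunk 4: at line 9 remove [ent,qsov] add [vbl,degq] -> 15 lines: ymt myx gumqg uojy zlbcx rec hxn cjjhf tsw gbd vbl degq wsgm uwuxa zwg
Final line count: 15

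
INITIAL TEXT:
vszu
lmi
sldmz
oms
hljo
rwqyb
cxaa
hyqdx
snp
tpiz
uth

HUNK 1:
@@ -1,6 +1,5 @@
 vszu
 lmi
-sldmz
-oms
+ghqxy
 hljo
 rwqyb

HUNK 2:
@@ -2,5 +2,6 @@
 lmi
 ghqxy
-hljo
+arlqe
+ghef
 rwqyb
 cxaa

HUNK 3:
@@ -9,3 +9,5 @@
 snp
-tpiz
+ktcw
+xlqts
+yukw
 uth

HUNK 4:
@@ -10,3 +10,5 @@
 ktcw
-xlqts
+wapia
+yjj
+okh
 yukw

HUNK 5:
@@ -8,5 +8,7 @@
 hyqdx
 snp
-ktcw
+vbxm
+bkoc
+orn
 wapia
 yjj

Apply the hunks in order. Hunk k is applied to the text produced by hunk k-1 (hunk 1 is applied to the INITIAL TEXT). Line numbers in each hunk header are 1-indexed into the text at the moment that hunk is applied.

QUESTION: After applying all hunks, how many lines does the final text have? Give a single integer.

Answer: 17

Derivation:
Hunk 1: at line 1 remove [sldmz,oms] add [ghqxy] -> 10 lines: vszu lmi ghqxy hljo rwqyb cxaa hyqdx snp tpiz uth
Hunk 2: at line 2 remove [hljo] add [arlqe,ghef] -> 11 lines: vszu lmi ghqxy arlqe ghef rwqyb cxaa hyqdx snp tpiz uth
Hunk 3: at line 9 remove [tpiz] add [ktcw,xlqts,yukw] -> 13 lines: vszu lmi ghqxy arlqe ghef rwqyb cxaa hyqdx snp ktcw xlqts yukw uth
Hunk 4: at line 10 remove [xlqts] add [wapia,yjj,okh] -> 15 lines: vszu lmi ghqxy arlqe ghef rwqyb cxaa hyqdx snp ktcw wapia yjj okh yukw uth
Hunk 5: at line 8 remove [ktcw] add [vbxm,bkoc,orn] -> 17 lines: vszu lmi ghqxy arlqe ghef rwqyb cxaa hyqdx snp vbxm bkoc orn wapia yjj okh yukw uth
Final line count: 17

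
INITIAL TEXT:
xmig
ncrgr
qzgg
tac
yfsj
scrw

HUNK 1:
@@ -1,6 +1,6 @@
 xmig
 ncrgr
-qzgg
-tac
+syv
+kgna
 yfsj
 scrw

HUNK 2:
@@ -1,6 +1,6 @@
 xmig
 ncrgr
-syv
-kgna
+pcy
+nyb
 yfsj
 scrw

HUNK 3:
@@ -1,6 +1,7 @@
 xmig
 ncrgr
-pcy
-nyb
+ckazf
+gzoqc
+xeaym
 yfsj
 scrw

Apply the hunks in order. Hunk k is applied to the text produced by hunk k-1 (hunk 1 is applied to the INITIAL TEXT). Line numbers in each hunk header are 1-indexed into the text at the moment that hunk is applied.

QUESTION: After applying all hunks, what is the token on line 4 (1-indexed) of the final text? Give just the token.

Answer: gzoqc

Derivation:
Hunk 1: at line 1 remove [qzgg,tac] add [syv,kgna] -> 6 lines: xmig ncrgr syv kgna yfsj scrw
Hunk 2: at line 1 remove [syv,kgna] add [pcy,nyb] -> 6 lines: xmig ncrgr pcy nyb yfsj scrw
Hunk 3: at line 1 remove [pcy,nyb] add [ckazf,gzoqc,xeaym] -> 7 lines: xmig ncrgr ckazf gzoqc xeaym yfsj scrw
Final line 4: gzoqc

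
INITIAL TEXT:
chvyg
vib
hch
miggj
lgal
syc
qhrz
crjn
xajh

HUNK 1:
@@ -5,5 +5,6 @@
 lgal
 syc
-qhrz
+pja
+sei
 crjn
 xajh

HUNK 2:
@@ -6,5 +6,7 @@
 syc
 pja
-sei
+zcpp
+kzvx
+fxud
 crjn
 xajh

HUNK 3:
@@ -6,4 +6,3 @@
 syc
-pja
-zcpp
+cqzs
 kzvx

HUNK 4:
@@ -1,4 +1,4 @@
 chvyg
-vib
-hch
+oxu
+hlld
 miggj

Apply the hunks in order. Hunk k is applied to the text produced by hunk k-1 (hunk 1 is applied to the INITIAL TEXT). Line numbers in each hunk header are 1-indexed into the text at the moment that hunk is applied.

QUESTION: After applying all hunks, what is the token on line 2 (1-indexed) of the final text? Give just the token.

Hunk 1: at line 5 remove [qhrz] add [pja,sei] -> 10 lines: chvyg vib hch miggj lgal syc pja sei crjn xajh
Hunk 2: at line 6 remove [sei] add [zcpp,kzvx,fxud] -> 12 lines: chvyg vib hch miggj lgal syc pja zcpp kzvx fxud crjn xajh
Hunk 3: at line 6 remove [pja,zcpp] add [cqzs] -> 11 lines: chvyg vib hch miggj lgal syc cqzs kzvx fxud crjn xajh
Hunk 4: at line 1 remove [vib,hch] add [oxu,hlld] -> 11 lines: chvyg oxu hlld miggj lgal syc cqzs kzvx fxud crjn xajh
Final line 2: oxu

Answer: oxu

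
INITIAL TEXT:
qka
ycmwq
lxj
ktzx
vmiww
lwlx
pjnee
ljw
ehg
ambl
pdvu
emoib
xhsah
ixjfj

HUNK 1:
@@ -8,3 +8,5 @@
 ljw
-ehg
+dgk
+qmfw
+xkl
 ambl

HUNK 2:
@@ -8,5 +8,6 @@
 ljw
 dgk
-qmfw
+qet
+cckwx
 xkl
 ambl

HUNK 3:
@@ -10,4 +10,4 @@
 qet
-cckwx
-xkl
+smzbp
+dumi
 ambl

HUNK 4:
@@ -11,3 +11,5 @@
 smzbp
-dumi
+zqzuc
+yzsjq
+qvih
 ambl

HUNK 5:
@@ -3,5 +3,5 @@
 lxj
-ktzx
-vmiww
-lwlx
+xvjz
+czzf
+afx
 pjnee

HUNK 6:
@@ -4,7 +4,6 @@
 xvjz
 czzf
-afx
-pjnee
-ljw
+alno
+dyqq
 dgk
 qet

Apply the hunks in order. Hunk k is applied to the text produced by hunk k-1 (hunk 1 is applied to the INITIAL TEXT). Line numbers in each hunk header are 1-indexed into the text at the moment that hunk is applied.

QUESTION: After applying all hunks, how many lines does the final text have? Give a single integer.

Hunk 1: at line 8 remove [ehg] add [dgk,qmfw,xkl] -> 16 lines: qka ycmwq lxj ktzx vmiww lwlx pjnee ljw dgk qmfw xkl ambl pdvu emoib xhsah ixjfj
Hunk 2: at line 8 remove [qmfw] add [qet,cckwx] -> 17 lines: qka ycmwq lxj ktzx vmiww lwlx pjnee ljw dgk qet cckwx xkl ambl pdvu emoib xhsah ixjfj
Hunk 3: at line 10 remove [cckwx,xkl] add [smzbp,dumi] -> 17 lines: qka ycmwq lxj ktzx vmiww lwlx pjnee ljw dgk qet smzbp dumi ambl pdvu emoib xhsah ixjfj
Hunk 4: at line 11 remove [dumi] add [zqzuc,yzsjq,qvih] -> 19 lines: qka ycmwq lxj ktzx vmiww lwlx pjnee ljw dgk qet smzbp zqzuc yzsjq qvih ambl pdvu emoib xhsah ixjfj
Hunk 5: at line 3 remove [ktzx,vmiww,lwlx] add [xvjz,czzf,afx] -> 19 lines: qka ycmwq lxj xvjz czzf afx pjnee ljw dgk qet smzbp zqzuc yzsjq qvih ambl pdvu emoib xhsah ixjfj
Hunk 6: at line 4 remove [afx,pjnee,ljw] add [alno,dyqq] -> 18 lines: qka ycmwq lxj xvjz czzf alno dyqq dgk qet smzbp zqzuc yzsjq qvih ambl pdvu emoib xhsah ixjfj
Final line count: 18

Answer: 18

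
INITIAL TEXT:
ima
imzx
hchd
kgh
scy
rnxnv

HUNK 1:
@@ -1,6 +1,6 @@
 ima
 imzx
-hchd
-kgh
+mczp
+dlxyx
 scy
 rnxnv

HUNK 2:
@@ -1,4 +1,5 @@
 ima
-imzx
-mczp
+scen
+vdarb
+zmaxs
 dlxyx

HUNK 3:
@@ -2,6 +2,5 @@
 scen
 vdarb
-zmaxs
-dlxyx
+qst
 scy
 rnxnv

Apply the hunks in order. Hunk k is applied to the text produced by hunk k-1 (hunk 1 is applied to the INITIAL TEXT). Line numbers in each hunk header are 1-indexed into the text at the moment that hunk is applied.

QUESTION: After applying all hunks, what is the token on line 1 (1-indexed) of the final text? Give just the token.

Hunk 1: at line 1 remove [hchd,kgh] add [mczp,dlxyx] -> 6 lines: ima imzx mczp dlxyx scy rnxnv
Hunk 2: at line 1 remove [imzx,mczp] add [scen,vdarb,zmaxs] -> 7 lines: ima scen vdarb zmaxs dlxyx scy rnxnv
Hunk 3: at line 2 remove [zmaxs,dlxyx] add [qst] -> 6 lines: ima scen vdarb qst scy rnxnv
Final line 1: ima

Answer: ima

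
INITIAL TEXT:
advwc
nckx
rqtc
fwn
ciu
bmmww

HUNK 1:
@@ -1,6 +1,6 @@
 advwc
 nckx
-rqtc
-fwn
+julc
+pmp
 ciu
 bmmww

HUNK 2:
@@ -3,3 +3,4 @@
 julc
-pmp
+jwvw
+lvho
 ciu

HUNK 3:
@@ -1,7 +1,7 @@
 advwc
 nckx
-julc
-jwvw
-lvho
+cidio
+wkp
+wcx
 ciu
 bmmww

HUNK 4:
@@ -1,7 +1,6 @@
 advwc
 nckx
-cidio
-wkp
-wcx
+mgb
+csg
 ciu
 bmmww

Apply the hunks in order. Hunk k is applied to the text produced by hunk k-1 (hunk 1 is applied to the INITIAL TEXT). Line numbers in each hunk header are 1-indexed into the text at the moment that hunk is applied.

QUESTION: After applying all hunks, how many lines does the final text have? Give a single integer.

Hunk 1: at line 1 remove [rqtc,fwn] add [julc,pmp] -> 6 lines: advwc nckx julc pmp ciu bmmww
Hunk 2: at line 3 remove [pmp] add [jwvw,lvho] -> 7 lines: advwc nckx julc jwvw lvho ciu bmmww
Hunk 3: at line 1 remove [julc,jwvw,lvho] add [cidio,wkp,wcx] -> 7 lines: advwc nckx cidio wkp wcx ciu bmmww
Hunk 4: at line 1 remove [cidio,wkp,wcx] add [mgb,csg] -> 6 lines: advwc nckx mgb csg ciu bmmww
Final line count: 6

Answer: 6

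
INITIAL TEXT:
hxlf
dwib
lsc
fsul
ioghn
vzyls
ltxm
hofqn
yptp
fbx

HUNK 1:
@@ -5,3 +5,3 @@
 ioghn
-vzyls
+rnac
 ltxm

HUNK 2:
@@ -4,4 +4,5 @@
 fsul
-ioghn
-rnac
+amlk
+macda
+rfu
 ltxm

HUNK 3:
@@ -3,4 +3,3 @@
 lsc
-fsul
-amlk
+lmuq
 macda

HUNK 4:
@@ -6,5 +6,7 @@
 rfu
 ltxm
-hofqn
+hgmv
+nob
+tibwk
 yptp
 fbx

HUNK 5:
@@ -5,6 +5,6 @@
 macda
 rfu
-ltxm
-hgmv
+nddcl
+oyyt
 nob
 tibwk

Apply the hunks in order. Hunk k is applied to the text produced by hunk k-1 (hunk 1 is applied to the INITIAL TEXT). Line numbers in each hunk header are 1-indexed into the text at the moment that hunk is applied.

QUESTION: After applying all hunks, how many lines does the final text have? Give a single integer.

Answer: 12

Derivation:
Hunk 1: at line 5 remove [vzyls] add [rnac] -> 10 lines: hxlf dwib lsc fsul ioghn rnac ltxm hofqn yptp fbx
Hunk 2: at line 4 remove [ioghn,rnac] add [amlk,macda,rfu] -> 11 lines: hxlf dwib lsc fsul amlk macda rfu ltxm hofqn yptp fbx
Hunk 3: at line 3 remove [fsul,amlk] add [lmuq] -> 10 lines: hxlf dwib lsc lmuq macda rfu ltxm hofqn yptp fbx
Hunk 4: at line 6 remove [hofqn] add [hgmv,nob,tibwk] -> 12 lines: hxlf dwib lsc lmuq macda rfu ltxm hgmv nob tibwk yptp fbx
Hunk 5: at line 5 remove [ltxm,hgmv] add [nddcl,oyyt] -> 12 lines: hxlf dwib lsc lmuq macda rfu nddcl oyyt nob tibwk yptp fbx
Final line count: 12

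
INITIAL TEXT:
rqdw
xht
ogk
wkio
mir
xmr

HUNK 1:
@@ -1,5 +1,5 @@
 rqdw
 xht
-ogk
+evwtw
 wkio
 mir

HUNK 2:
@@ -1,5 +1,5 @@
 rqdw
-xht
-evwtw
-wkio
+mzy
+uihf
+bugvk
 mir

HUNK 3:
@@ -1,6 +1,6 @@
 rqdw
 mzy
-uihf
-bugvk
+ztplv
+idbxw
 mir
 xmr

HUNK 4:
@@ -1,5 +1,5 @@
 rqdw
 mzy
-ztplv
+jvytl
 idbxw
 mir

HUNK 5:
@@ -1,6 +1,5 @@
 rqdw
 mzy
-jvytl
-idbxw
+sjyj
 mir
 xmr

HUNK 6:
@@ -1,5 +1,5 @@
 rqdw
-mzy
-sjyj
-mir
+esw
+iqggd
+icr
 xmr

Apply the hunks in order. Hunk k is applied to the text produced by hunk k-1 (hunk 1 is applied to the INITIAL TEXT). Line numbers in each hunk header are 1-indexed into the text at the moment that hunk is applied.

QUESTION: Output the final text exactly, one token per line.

Answer: rqdw
esw
iqggd
icr
xmr

Derivation:
Hunk 1: at line 1 remove [ogk] add [evwtw] -> 6 lines: rqdw xht evwtw wkio mir xmr
Hunk 2: at line 1 remove [xht,evwtw,wkio] add [mzy,uihf,bugvk] -> 6 lines: rqdw mzy uihf bugvk mir xmr
Hunk 3: at line 1 remove [uihf,bugvk] add [ztplv,idbxw] -> 6 lines: rqdw mzy ztplv idbxw mir xmr
Hunk 4: at line 1 remove [ztplv] add [jvytl] -> 6 lines: rqdw mzy jvytl idbxw mir xmr
Hunk 5: at line 1 remove [jvytl,idbxw] add [sjyj] -> 5 lines: rqdw mzy sjyj mir xmr
Hunk 6: at line 1 remove [mzy,sjyj,mir] add [esw,iqggd,icr] -> 5 lines: rqdw esw iqggd icr xmr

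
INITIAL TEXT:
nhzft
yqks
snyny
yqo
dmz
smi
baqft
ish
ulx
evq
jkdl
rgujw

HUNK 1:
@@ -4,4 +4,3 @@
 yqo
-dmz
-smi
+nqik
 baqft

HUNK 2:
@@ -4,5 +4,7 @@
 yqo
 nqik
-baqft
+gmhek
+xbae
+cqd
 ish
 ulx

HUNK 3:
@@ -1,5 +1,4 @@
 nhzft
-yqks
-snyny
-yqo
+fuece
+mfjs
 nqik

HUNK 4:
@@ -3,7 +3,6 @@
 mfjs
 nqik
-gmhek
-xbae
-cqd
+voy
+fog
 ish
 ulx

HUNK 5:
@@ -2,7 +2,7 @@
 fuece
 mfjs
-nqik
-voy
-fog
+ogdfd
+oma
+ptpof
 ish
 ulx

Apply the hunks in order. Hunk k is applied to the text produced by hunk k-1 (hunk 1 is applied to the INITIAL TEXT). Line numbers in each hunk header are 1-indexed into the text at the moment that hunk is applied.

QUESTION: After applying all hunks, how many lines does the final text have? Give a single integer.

Hunk 1: at line 4 remove [dmz,smi] add [nqik] -> 11 lines: nhzft yqks snyny yqo nqik baqft ish ulx evq jkdl rgujw
Hunk 2: at line 4 remove [baqft] add [gmhek,xbae,cqd] -> 13 lines: nhzft yqks snyny yqo nqik gmhek xbae cqd ish ulx evq jkdl rgujw
Hunk 3: at line 1 remove [yqks,snyny,yqo] add [fuece,mfjs] -> 12 lines: nhzft fuece mfjs nqik gmhek xbae cqd ish ulx evq jkdl rgujw
Hunk 4: at line 3 remove [gmhek,xbae,cqd] add [voy,fog] -> 11 lines: nhzft fuece mfjs nqik voy fog ish ulx evq jkdl rgujw
Hunk 5: at line 2 remove [nqik,voy,fog] add [ogdfd,oma,ptpof] -> 11 lines: nhzft fuece mfjs ogdfd oma ptpof ish ulx evq jkdl rgujw
Final line count: 11

Answer: 11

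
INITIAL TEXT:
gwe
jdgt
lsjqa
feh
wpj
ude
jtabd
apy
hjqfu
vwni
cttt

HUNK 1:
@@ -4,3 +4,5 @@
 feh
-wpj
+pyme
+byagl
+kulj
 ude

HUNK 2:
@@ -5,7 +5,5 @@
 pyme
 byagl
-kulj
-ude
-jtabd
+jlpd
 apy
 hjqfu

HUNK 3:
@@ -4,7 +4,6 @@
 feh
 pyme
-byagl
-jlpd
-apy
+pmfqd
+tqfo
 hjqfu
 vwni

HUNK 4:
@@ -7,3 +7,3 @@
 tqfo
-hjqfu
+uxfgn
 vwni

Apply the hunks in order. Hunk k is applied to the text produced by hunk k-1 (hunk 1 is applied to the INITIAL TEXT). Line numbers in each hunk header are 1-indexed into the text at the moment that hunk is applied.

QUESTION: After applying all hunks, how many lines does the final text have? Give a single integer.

Hunk 1: at line 4 remove [wpj] add [pyme,byagl,kulj] -> 13 lines: gwe jdgt lsjqa feh pyme byagl kulj ude jtabd apy hjqfu vwni cttt
Hunk 2: at line 5 remove [kulj,ude,jtabd] add [jlpd] -> 11 lines: gwe jdgt lsjqa feh pyme byagl jlpd apy hjqfu vwni cttt
Hunk 3: at line 4 remove [byagl,jlpd,apy] add [pmfqd,tqfo] -> 10 lines: gwe jdgt lsjqa feh pyme pmfqd tqfo hjqfu vwni cttt
Hunk 4: at line 7 remove [hjqfu] add [uxfgn] -> 10 lines: gwe jdgt lsjqa feh pyme pmfqd tqfo uxfgn vwni cttt
Final line count: 10

Answer: 10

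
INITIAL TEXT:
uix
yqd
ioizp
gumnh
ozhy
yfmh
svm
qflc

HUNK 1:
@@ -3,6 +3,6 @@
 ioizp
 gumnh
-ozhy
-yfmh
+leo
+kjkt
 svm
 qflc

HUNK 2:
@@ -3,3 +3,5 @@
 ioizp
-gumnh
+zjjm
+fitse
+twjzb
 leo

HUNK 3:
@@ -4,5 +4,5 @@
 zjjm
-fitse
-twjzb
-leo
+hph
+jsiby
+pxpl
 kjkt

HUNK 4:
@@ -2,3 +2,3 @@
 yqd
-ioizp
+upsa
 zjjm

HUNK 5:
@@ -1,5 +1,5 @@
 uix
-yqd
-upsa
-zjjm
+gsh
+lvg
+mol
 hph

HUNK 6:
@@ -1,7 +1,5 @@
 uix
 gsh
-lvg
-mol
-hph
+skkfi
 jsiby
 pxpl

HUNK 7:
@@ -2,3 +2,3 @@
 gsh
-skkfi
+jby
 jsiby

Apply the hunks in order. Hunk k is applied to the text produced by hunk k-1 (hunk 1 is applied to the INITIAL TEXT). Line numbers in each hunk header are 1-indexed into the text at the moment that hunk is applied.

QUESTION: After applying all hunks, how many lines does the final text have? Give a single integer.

Hunk 1: at line 3 remove [ozhy,yfmh] add [leo,kjkt] -> 8 lines: uix yqd ioizp gumnh leo kjkt svm qflc
Hunk 2: at line 3 remove [gumnh] add [zjjm,fitse,twjzb] -> 10 lines: uix yqd ioizp zjjm fitse twjzb leo kjkt svm qflc
Hunk 3: at line 4 remove [fitse,twjzb,leo] add [hph,jsiby,pxpl] -> 10 lines: uix yqd ioizp zjjm hph jsiby pxpl kjkt svm qflc
Hunk 4: at line 2 remove [ioizp] add [upsa] -> 10 lines: uix yqd upsa zjjm hph jsiby pxpl kjkt svm qflc
Hunk 5: at line 1 remove [yqd,upsa,zjjm] add [gsh,lvg,mol] -> 10 lines: uix gsh lvg mol hph jsiby pxpl kjkt svm qflc
Hunk 6: at line 1 remove [lvg,mol,hph] add [skkfi] -> 8 lines: uix gsh skkfi jsiby pxpl kjkt svm qflc
Hunk 7: at line 2 remove [skkfi] add [jby] -> 8 lines: uix gsh jby jsiby pxpl kjkt svm qflc
Final line count: 8

Answer: 8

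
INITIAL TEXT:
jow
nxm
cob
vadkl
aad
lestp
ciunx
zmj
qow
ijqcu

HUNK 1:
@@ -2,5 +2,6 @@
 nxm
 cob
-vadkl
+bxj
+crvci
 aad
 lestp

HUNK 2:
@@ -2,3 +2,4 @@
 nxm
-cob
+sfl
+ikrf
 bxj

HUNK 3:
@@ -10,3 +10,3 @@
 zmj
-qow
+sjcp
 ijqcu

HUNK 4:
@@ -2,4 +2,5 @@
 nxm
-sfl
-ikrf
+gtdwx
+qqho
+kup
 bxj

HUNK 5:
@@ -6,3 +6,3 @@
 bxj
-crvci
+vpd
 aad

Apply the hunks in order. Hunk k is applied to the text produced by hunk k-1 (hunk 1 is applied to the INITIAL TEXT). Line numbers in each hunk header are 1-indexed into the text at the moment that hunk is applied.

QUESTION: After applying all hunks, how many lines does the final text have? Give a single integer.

Answer: 13

Derivation:
Hunk 1: at line 2 remove [vadkl] add [bxj,crvci] -> 11 lines: jow nxm cob bxj crvci aad lestp ciunx zmj qow ijqcu
Hunk 2: at line 2 remove [cob] add [sfl,ikrf] -> 12 lines: jow nxm sfl ikrf bxj crvci aad lestp ciunx zmj qow ijqcu
Hunk 3: at line 10 remove [qow] add [sjcp] -> 12 lines: jow nxm sfl ikrf bxj crvci aad lestp ciunx zmj sjcp ijqcu
Hunk 4: at line 2 remove [sfl,ikrf] add [gtdwx,qqho,kup] -> 13 lines: jow nxm gtdwx qqho kup bxj crvci aad lestp ciunx zmj sjcp ijqcu
Hunk 5: at line 6 remove [crvci] add [vpd] -> 13 lines: jow nxm gtdwx qqho kup bxj vpd aad lestp ciunx zmj sjcp ijqcu
Final line count: 13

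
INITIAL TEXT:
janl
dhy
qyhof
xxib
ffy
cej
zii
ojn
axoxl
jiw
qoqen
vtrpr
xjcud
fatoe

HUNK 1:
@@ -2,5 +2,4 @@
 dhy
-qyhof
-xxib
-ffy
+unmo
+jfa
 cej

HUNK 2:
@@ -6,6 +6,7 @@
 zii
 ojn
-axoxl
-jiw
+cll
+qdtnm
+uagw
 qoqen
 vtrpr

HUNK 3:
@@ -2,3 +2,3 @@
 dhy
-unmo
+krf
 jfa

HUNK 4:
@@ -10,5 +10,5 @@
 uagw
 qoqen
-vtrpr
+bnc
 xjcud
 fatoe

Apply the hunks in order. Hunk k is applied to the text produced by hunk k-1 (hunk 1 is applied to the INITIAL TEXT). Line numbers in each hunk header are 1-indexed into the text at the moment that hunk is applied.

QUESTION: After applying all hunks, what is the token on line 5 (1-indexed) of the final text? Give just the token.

Answer: cej

Derivation:
Hunk 1: at line 2 remove [qyhof,xxib,ffy] add [unmo,jfa] -> 13 lines: janl dhy unmo jfa cej zii ojn axoxl jiw qoqen vtrpr xjcud fatoe
Hunk 2: at line 6 remove [axoxl,jiw] add [cll,qdtnm,uagw] -> 14 lines: janl dhy unmo jfa cej zii ojn cll qdtnm uagw qoqen vtrpr xjcud fatoe
Hunk 3: at line 2 remove [unmo] add [krf] -> 14 lines: janl dhy krf jfa cej zii ojn cll qdtnm uagw qoqen vtrpr xjcud fatoe
Hunk 4: at line 10 remove [vtrpr] add [bnc] -> 14 lines: janl dhy krf jfa cej zii ojn cll qdtnm uagw qoqen bnc xjcud fatoe
Final line 5: cej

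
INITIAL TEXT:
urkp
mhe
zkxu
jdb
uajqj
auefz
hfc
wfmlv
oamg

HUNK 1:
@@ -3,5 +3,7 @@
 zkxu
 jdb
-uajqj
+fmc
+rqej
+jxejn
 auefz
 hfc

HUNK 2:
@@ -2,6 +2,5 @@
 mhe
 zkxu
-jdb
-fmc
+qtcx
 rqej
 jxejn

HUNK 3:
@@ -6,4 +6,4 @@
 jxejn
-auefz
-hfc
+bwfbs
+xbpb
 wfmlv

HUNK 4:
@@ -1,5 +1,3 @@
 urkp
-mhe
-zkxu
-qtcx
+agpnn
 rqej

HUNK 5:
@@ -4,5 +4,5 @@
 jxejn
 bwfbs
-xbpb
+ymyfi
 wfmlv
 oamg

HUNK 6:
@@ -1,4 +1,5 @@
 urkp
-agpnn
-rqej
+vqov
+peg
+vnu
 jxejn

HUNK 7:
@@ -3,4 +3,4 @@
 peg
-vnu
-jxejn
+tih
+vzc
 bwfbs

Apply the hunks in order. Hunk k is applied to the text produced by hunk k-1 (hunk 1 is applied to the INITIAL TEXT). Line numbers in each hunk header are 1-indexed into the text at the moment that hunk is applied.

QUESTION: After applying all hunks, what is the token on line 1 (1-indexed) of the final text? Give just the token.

Hunk 1: at line 3 remove [uajqj] add [fmc,rqej,jxejn] -> 11 lines: urkp mhe zkxu jdb fmc rqej jxejn auefz hfc wfmlv oamg
Hunk 2: at line 2 remove [jdb,fmc] add [qtcx] -> 10 lines: urkp mhe zkxu qtcx rqej jxejn auefz hfc wfmlv oamg
Hunk 3: at line 6 remove [auefz,hfc] add [bwfbs,xbpb] -> 10 lines: urkp mhe zkxu qtcx rqej jxejn bwfbs xbpb wfmlv oamg
Hunk 4: at line 1 remove [mhe,zkxu,qtcx] add [agpnn] -> 8 lines: urkp agpnn rqej jxejn bwfbs xbpb wfmlv oamg
Hunk 5: at line 4 remove [xbpb] add [ymyfi] -> 8 lines: urkp agpnn rqej jxejn bwfbs ymyfi wfmlv oamg
Hunk 6: at line 1 remove [agpnn,rqej] add [vqov,peg,vnu] -> 9 lines: urkp vqov peg vnu jxejn bwfbs ymyfi wfmlv oamg
Hunk 7: at line 3 remove [vnu,jxejn] add [tih,vzc] -> 9 lines: urkp vqov peg tih vzc bwfbs ymyfi wfmlv oamg
Final line 1: urkp

Answer: urkp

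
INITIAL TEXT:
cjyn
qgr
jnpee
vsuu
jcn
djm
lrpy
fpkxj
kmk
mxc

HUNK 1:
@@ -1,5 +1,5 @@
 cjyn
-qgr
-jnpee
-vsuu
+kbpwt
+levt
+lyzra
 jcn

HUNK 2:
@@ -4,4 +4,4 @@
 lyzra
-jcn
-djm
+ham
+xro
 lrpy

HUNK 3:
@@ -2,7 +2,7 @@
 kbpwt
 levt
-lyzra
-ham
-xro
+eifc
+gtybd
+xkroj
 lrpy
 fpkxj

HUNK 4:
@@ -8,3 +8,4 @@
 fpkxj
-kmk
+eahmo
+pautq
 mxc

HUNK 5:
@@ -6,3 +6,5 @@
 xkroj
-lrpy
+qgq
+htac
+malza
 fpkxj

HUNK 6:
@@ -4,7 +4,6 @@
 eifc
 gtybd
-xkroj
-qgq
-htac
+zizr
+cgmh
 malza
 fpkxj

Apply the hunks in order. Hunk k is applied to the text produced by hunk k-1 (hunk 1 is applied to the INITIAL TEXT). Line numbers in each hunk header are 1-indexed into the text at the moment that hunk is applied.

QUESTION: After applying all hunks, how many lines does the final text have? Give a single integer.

Answer: 12

Derivation:
Hunk 1: at line 1 remove [qgr,jnpee,vsuu] add [kbpwt,levt,lyzra] -> 10 lines: cjyn kbpwt levt lyzra jcn djm lrpy fpkxj kmk mxc
Hunk 2: at line 4 remove [jcn,djm] add [ham,xro] -> 10 lines: cjyn kbpwt levt lyzra ham xro lrpy fpkxj kmk mxc
Hunk 3: at line 2 remove [lyzra,ham,xro] add [eifc,gtybd,xkroj] -> 10 lines: cjyn kbpwt levt eifc gtybd xkroj lrpy fpkxj kmk mxc
Hunk 4: at line 8 remove [kmk] add [eahmo,pautq] -> 11 lines: cjyn kbpwt levt eifc gtybd xkroj lrpy fpkxj eahmo pautq mxc
Hunk 5: at line 6 remove [lrpy] add [qgq,htac,malza] -> 13 lines: cjyn kbpwt levt eifc gtybd xkroj qgq htac malza fpkxj eahmo pautq mxc
Hunk 6: at line 4 remove [xkroj,qgq,htac] add [zizr,cgmh] -> 12 lines: cjyn kbpwt levt eifc gtybd zizr cgmh malza fpkxj eahmo pautq mxc
Final line count: 12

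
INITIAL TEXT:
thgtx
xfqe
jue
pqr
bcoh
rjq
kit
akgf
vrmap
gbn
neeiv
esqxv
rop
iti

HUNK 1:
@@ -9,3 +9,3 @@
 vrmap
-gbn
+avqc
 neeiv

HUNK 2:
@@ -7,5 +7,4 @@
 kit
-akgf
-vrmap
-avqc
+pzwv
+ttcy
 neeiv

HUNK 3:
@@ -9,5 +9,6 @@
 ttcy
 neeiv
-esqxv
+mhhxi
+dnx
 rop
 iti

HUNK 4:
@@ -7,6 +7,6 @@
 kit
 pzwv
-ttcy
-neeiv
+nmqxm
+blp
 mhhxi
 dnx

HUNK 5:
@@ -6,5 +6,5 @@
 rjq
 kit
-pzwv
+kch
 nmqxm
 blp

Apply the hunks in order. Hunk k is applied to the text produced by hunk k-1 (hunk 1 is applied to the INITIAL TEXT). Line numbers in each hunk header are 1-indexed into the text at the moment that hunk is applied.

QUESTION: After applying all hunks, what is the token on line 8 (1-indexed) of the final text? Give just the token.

Answer: kch

Derivation:
Hunk 1: at line 9 remove [gbn] add [avqc] -> 14 lines: thgtx xfqe jue pqr bcoh rjq kit akgf vrmap avqc neeiv esqxv rop iti
Hunk 2: at line 7 remove [akgf,vrmap,avqc] add [pzwv,ttcy] -> 13 lines: thgtx xfqe jue pqr bcoh rjq kit pzwv ttcy neeiv esqxv rop iti
Hunk 3: at line 9 remove [esqxv] add [mhhxi,dnx] -> 14 lines: thgtx xfqe jue pqr bcoh rjq kit pzwv ttcy neeiv mhhxi dnx rop iti
Hunk 4: at line 7 remove [ttcy,neeiv] add [nmqxm,blp] -> 14 lines: thgtx xfqe jue pqr bcoh rjq kit pzwv nmqxm blp mhhxi dnx rop iti
Hunk 5: at line 6 remove [pzwv] add [kch] -> 14 lines: thgtx xfqe jue pqr bcoh rjq kit kch nmqxm blp mhhxi dnx rop iti
Final line 8: kch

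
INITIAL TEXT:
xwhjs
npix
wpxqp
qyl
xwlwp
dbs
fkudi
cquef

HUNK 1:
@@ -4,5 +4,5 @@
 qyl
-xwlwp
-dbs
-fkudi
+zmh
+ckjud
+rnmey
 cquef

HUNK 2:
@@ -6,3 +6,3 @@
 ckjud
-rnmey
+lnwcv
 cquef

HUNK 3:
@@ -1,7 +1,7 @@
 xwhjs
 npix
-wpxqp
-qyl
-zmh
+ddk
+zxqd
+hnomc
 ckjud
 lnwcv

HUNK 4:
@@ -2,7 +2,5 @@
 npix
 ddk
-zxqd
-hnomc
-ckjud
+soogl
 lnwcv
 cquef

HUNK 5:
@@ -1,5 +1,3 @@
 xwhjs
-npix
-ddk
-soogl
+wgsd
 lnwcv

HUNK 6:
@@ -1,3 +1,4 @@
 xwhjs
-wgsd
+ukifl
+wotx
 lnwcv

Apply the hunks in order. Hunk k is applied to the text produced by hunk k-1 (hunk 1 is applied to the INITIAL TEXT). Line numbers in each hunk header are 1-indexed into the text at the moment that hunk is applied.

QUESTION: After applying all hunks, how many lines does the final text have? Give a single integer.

Hunk 1: at line 4 remove [xwlwp,dbs,fkudi] add [zmh,ckjud,rnmey] -> 8 lines: xwhjs npix wpxqp qyl zmh ckjud rnmey cquef
Hunk 2: at line 6 remove [rnmey] add [lnwcv] -> 8 lines: xwhjs npix wpxqp qyl zmh ckjud lnwcv cquef
Hunk 3: at line 1 remove [wpxqp,qyl,zmh] add [ddk,zxqd,hnomc] -> 8 lines: xwhjs npix ddk zxqd hnomc ckjud lnwcv cquef
Hunk 4: at line 2 remove [zxqd,hnomc,ckjud] add [soogl] -> 6 lines: xwhjs npix ddk soogl lnwcv cquef
Hunk 5: at line 1 remove [npix,ddk,soogl] add [wgsd] -> 4 lines: xwhjs wgsd lnwcv cquef
Hunk 6: at line 1 remove [wgsd] add [ukifl,wotx] -> 5 lines: xwhjs ukifl wotx lnwcv cquef
Final line count: 5

Answer: 5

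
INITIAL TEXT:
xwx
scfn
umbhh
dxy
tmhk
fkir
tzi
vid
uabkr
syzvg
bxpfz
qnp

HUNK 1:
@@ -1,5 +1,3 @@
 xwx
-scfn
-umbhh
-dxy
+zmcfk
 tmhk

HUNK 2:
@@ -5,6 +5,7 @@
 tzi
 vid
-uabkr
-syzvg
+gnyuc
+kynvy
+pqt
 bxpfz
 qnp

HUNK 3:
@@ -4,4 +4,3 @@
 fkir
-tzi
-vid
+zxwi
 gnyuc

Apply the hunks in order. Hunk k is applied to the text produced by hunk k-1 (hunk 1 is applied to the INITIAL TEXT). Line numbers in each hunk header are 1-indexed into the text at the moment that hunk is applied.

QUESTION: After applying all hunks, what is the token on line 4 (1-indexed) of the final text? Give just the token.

Hunk 1: at line 1 remove [scfn,umbhh,dxy] add [zmcfk] -> 10 lines: xwx zmcfk tmhk fkir tzi vid uabkr syzvg bxpfz qnp
Hunk 2: at line 5 remove [uabkr,syzvg] add [gnyuc,kynvy,pqt] -> 11 lines: xwx zmcfk tmhk fkir tzi vid gnyuc kynvy pqt bxpfz qnp
Hunk 3: at line 4 remove [tzi,vid] add [zxwi] -> 10 lines: xwx zmcfk tmhk fkir zxwi gnyuc kynvy pqt bxpfz qnp
Final line 4: fkir

Answer: fkir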